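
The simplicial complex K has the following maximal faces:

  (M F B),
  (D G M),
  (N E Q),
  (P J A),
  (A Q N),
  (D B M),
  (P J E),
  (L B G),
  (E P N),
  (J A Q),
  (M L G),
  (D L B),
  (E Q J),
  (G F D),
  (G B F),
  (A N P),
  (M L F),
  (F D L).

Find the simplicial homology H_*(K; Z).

H_0 ≅ Z^2,  H_1 ≅ Z/2Z,  H_2 ≅ Z.

Take the total order A < B < D < E < F < G < J < L < M < N < P < Q on the vertex set. Then K (dimension 2) consists of the simplices:

  0-simplices (12): A, B, D, E, F, G, J, L, M, N, P, Q
  1-simplices (27): AJ, AN, AP, AQ, BD, BF, BG, BL, BM, DF, DG, DL, DM, EJ, EN, EP, EQ, FG, FL, FM, GL, GM, JP, JQ, LM, NP, NQ
  2-simplices (18): AJP, AJQ, ANP, ANQ, BDL, BDM, BFG, BFM, BGL, DFG, DFL, DGM, EJP, EJQ, ENP, ENQ, FLM, GLM

so the chain groups are C_0 ≅ Z^12, C_1 ≅ Z^27, C_2 ≅ Z^18.

∂_1: C_1 → C_0 is given by ∂[p,q] = [q] − [p].
The 12×27 boundary matrix has rank 10 and Smith normal form diag(1,1,1,1,1,1,1,1,1,1).

∂_2: C_2 → C_1 maps a triangle to the signed sum of its edges. For instance
  ∂GLM = LM − GM + GL,
  ∂FLM = LM − FM + FL.
As a 27×18 matrix over Z this has rank 17, with invariant factors (1,1,1,1,1,1,1,1,1,1,1,1,1,1,1,1,2).

Now H_k = ker ∂_k / im ∂_{k+1}, so:

  H_0: rank C_0 − rank ∂_1 = 12 − 10 = 2, and the invariant factors of ∂_1 are all 1, so H_0 ≅ Z^2.
  H_1: rank ker ∂_1 − rank ∂_2 = (27 − 10) − 17 = 0, and ∂_2 has invariant factor 2 > 1, so H_1 ≅ Z/2Z.
  H_2: rank ker ∂_2 − rank ∂_3 = (18 − 17) − 0 = 1, and there is no ∂_3, so H_2 ≅ Z.

As a check, the Euler characteristic is 12 − 27 + 18 = 3, which agrees with 2 − 0 + 1 = 3.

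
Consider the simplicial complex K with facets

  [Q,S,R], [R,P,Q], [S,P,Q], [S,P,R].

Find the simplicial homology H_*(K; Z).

H_0 = Z,  H_1 = 0,  H_2 = Z.

Order the vertices as P < Q < R < S. Listing each simplex with vertices in this order, K has dimension 2 with simplices:

  0-simplices (4): P, Q, R, S
  1-simplices (6): PQ, PR, PS, QR, QS, RS
  2-simplices (4): PQR, PQS, PRS, QRS

giving chain groups C_0 ≅ Z^4, C_1 ≅ Z^6, C_2 ≅ Z^4.

The boundary map ∂_1: C_1 → C_0 maps an edge to its endpoints' difference, ∂[p,q] = q − p. For instance
  ∂RS = S − R.
The resulting 4×6 matrix has rank 3, and its Smith normal form has invariant factors (1,1,1).

The boundary map ∂_2: C_2 → C_1 maps a triangle to the signed sum of its edges. For instance
  ∂PQS = QS − PS + PQ,
  ∂PRS = RS − PS + PR.
This gives a 6×4 integer matrix of rank 3; reducing to Smith normal form yields diagonal entries (1,1,1).

Now H_k = ker ∂_k / im ∂_{k+1}, so:

  H_0: rank C_0 − rank ∂_1 = 4 − 3 = 1, and the invariant factors of ∂_1 are all 1, so H_0 = Z.
  H_1: rank ker ∂_1 − rank ∂_2 = (6 − 3) − 3 = 0, and the invariant factors of ∂_2 are all 1, so H_1 = 0.
  H_2: rank ker ∂_2 − rank ∂_3 = (4 − 3) − 0 = 1, and there is no ∂_3, so H_2 = Z.

As a check, the Euler characteristic is 4 − 6 + 4 = 2, which agrees with 1 − 0 + 1 = 2.
(K is a triangulation of the 2-sphere S^2.)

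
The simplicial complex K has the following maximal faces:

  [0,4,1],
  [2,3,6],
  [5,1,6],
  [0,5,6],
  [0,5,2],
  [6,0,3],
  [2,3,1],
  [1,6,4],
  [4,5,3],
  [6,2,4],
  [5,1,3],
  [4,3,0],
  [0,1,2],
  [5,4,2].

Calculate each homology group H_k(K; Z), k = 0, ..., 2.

H_0 ≅ Z,  H_1 ≅ Z^2,  H_2 ≅ Z.

We work with the vertex ordering 0 < 1 < 2 < 3 < 4 < 5 < 6. The simplices of K, each written with vertices in increasing order, are:

  0-simplices (7): [0], [1], [2], [3], [4], [5], [6]
  1-simplices (21): [0,1], [0,2], [0,3], [0,4], [0,5], [0,6], [1,2], [1,3], [1,4], [1,5], [1,6], [2,3], [2,4], [2,5], [2,6], [3,4], [3,5], [3,6], [4,5], [4,6], [5,6]
  2-simplices (14): [0,1,2], [0,1,4], [0,2,5], [0,3,4], [0,3,6], [0,5,6], [1,2,3], [1,3,5], [1,4,6], [1,5,6], [2,3,6], [2,4,5], [2,4,6], [3,4,5]

so the chain groups are C_0 ≅ Z^7, C_1 ≅ Z^21, C_2 ≅ Z^14.

Boundary ∂_1: C_1 → C_0 sends each edge [p,q] (with p < q) to q − p. For instance
  ∂[0,4] = [4] − [0].
The resulting 7×21 matrix has rank 6, and its Smith normal form has invariant factors (1,1,1,1,1,1).

The boundary map ∂_2: C_2 → C_1 sends each 2-simplex [p,q,r] to [q,r] − [p,r] + [p,q]. For instance
  ∂[3,4,5] = [4,5] − [3,5] + [3,4],
  ∂[1,4,6] = [4,6] − [1,6] + [1,4].
This gives a 21×14 integer matrix of rank 13; reducing to Smith normal form yields diagonal entries (1,1,1,1,1,1,1,1,1,1,1,1,1).

From H_k ≅ ker(∂_k) / im(∂_{k+1}) we obtain:

  H_0: rank C_0 − rank ∂_1 = 7 − 6 = 1, and the invariant factors of ∂_1 are all 1, so H_0 = Z.
  H_1: rank ker ∂_1 − rank ∂_2 = (21 − 6) − 13 = 2, and the invariant factors of ∂_2 are all 1, so H_1 = Z^2.
  H_2: rank ker ∂_2 − rank ∂_3 = (14 − 13) − 0 = 1, and there is no ∂_3, so H_2 = Z.

As a check, the Euler characteristic is 7 − 21 + 14 = 0, which agrees with 1 − 2 + 1 = 0.
(K is a triangulation of the torus T^2.)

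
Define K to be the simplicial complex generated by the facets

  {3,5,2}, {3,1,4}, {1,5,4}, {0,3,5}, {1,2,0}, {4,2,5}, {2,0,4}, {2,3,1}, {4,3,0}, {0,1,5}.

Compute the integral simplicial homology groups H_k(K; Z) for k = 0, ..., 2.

Take the total order 0 < 1 < 2 < 3 < 4 < 5 on the vertex set. Then K (dimension 2) consists of the simplices:

  0-simplices (6): [0], [1], [2], [3], [4], [5]
  1-simplices (15): [0,1], [0,2], [0,3], [0,4], [0,5], [1,2], [1,3], [1,4], [1,5], [2,3], [2,4], [2,5], [3,4], [3,5], [4,5]
  2-simplices (10): [0,1,2], [0,1,5], [0,2,4], [0,3,4], [0,3,5], [1,2,3], [1,3,4], [1,4,5], [2,3,5], [2,4,5]

giving chain groups C_0 ≅ Z^6, C_1 ≅ Z^15, C_2 ≅ Z^10.

The boundary map ∂_1: C_1 → C_0 maps an edge to its endpoints' difference, ∂[p,q] = q − p.
As a 6×15 matrix over Z this has rank 5, with invariant factors (1,1,1,1,1).

∂_2: C_2 → C_1 acts by ∂[p,q,r] = [q,r] − [p,r] + [p,q]. For instance
  ∂[2,3,5] = [3,5] − [2,5] + [2,3],
  ∂[1,3,4] = [3,4] − [1,4] + [1,3].
The resulting 15×10 matrix has rank 10, and its Smith normal form has invariant factors (1,1,1,1,1,1,1,1,1,2).

Computing H_k = (kernel of ∂_k) / (image of ∂_{k+1}):

  H_0: rank C_0 − rank ∂_1 = 6 − 5 = 1, and the invariant factors of ∂_1 are all 1, so H_0 = Z.
  H_1: rank ker ∂_1 − rank ∂_2 = (15 − 5) − 10 = 0, and ∂_2 has invariant factor 2 > 1, so H_1 = Z/2.
  H_2: rank ker ∂_2 − rank ∂_3 = (10 − 10) − 0 = 0, and there is no ∂_3, so H_2 = 0.

(K is a triangulation of the real projective plane RP^2.)

H_0 ≅ Z,  H_1 ≅ Z/2,  H_2 = 0.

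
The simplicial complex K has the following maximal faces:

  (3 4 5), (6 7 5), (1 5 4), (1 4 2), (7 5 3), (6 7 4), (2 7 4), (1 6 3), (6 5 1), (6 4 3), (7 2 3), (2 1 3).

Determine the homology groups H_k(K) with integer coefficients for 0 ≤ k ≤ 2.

K has 7 vertices, 18 edges, 12 triangles.
rank ∂_0 = 0, rank ∂_1 = 6 ⇒ b_0 = 7 − 0 − 6 = 1; all invariant factors of ∂_1 are 1 so no torsion. So H_0 ≅ Z.
rank ∂_1 = 6, rank ∂_2 = 12 ⇒ b_1 = 18 − 6 − 12 = 0; ∂_2 has invariant factor(s) [2] giving torsion. So H_1 ≅ Z/2.
rank ∂_2 = 12, rank ∂_3 = 0 ⇒ b_2 = 12 − 12 − 0 = 0. So H_2 ≅ 0.

H_0 = Z,  H_1 = Z/2,  H_2 = 0.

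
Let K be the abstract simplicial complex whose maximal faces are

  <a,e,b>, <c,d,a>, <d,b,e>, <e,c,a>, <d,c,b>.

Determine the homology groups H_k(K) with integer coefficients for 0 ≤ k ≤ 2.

Fix the vertex order a < b < c < d < e and write every simplex with vertices in increasing order. Then dim K = 2 and the simplices of K are:

  0-simplices (5): a, b, c, d, e
  1-simplices (10): ab, ac, ad, ae, bc, bd, be, cd, ce, de
  2-simplices (5): abe, acd, ace, bcd, bde

so the chain groups are C_0 ≅ Z^5, C_1 ≅ Z^10, C_2 ≅ Z^5.

Boundary ∂_1: C_1 → C_0 maps an edge to its endpoints' difference, ∂[p,q] = q − p.
This gives a 5×10 integer matrix of rank 4; reducing to Smith normal form yields diagonal entries (1,1,1,1).

The boundary map ∂_2: C_2 → C_1 maps a triangle to the signed sum of its edges. For instance
  ∂ace = ce − ae + ac,
  ∂bcd = cd − bd + bc.
The resulting 10×5 matrix has rank 5, and its Smith normal form has invariant factors (1,1,1,1,1).

Computing H_k = (kernel of ∂_k) / (image of ∂_{k+1}):

  H_0: rank C_0 − rank ∂_1 = 5 − 4 = 1, and the invariant factors of ∂_1 are all 1, so H_0 ≅ Z.
  H_1: rank ker ∂_1 − rank ∂_2 = (10 − 4) − 5 = 1, and the invariant factors of ∂_2 are all 1, so H_1 ≅ Z.
  H_2: rank ker ∂_2 − rank ∂_3 = (5 − 5) − 0 = 0, and there is no ∂_3, so H_2 ≅ 0.

(K is a triangulation of the Möbius band.)

H_0 = Z,  H_1 = Z,  H_2 = 0.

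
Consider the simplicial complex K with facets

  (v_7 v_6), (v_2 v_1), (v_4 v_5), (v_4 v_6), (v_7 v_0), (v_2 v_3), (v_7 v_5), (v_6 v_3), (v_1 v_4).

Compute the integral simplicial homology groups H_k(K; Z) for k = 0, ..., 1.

Take the total order v_0 < v_1 < v_2 < v_3 < v_4 < v_5 < v_6 < v_7 on the vertex set. Then K (dimension 1) consists of the simplices:

  0-simplices (8): [v_0], [v_1], [v_2], [v_3], [v_4], [v_5], [v_6], [v_7]
  1-simplices (9): [v_0,v_7], [v_1,v_2], [v_1,v_4], [v_2,v_3], [v_3,v_6], [v_4,v_5], [v_4,v_6], [v_5,v_7], [v_6,v_7]

so the chain groups are C_0 ≅ Z^8, C_1 ≅ Z^9.

Boundary ∂_1: C_1 → C_0 maps an edge to its endpoints' difference, ∂[p,q] = q − p.
The 8×9 boundary matrix has rank 7 and Smith normal form diag(1,1,1,1,1,1,1).

Reading off H_k = ker ∂_k / im ∂_{k+1}:

  H_0: rank C_0 − rank ∂_1 = 8 − 7 = 1, and the invariant factors of ∂_1 are all 1, so H_0 ≅ Z.
  H_1: rank ker ∂_1 − rank ∂_2 = (9 − 7) − 0 = 2, and there is no ∂_2, so H_1 ≅ Z^2.

As a check, the Euler characteristic is 8 − 9 = -1, which agrees with 1 − 2 = -1.

H_0 = Z,  H_1 = Z^2.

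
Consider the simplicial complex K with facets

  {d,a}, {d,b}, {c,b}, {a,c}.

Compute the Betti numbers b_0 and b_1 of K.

Take the total order a < b < c < d on the vertex set. Then K (dimension 1) consists of the simplices:

  0-simplices (4): a, b, c, d
  1-simplices (4): ac, ad, bc, bd

Hence C_0 ≅ Z^4, C_1 ≅ Z^4.

∂_1: C_1 → C_0 maps an edge to its endpoints' difference, ∂[p,q] = q − p.
This gives a 4×4 integer matrix of rank 3; reducing to Smith normal form yields diagonal entries (1,1,1).

Now H_k = ker ∂_k / im ∂_{k+1}, so:

  H_0: rank C_0 − rank ∂_1 = 4 − 3 = 1, and the invariant factors of ∂_1 are all 1, so H_0 = Z.
  H_1: rank ker ∂_1 − rank ∂_2 = (4 − 3) − 0 = 1, and there is no ∂_2, so H_1 = Z.

Hence the Betti numbers are b_0 = 1, b_1 = 1.

b_0 = 1, b_1 = 1.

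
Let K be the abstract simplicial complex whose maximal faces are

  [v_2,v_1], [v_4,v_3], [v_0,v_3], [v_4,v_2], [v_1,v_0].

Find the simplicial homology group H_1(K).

H_1 = Z.

Take the total order v_0 < v_1 < v_2 < v_3 < v_4 on the vertex set. Then K (dimension 1) consists of the simplices:

  0-simplices (5): [v_0], [v_1], [v_2], [v_3], [v_4]
  1-simplices (5): [v_0,v_1], [v_0,v_3], [v_1,v_2], [v_2,v_4], [v_3,v_4]

Hence C_0 ≅ Z^5, C_1 ≅ Z^5.

The boundary map ∂_1: C_1 → C_0 maps an edge to its endpoints' difference, ∂[p,q] = q − p. For instance
  ∂[v_1,v_2] = [v_2] − [v_1].
As a 5×5 matrix over Z this has rank 4, with invariant factors (1,1,1,1).

Computing H_k = (kernel of ∂_k) / (image of ∂_{k+1}):

  H_1: rank ker ∂_1 − rank ∂_2 = (5 − 4) − 0 = 1, and there is no ∂_2, so H_1 ≅ Z.

(K is a triangulation of the circle S^1.)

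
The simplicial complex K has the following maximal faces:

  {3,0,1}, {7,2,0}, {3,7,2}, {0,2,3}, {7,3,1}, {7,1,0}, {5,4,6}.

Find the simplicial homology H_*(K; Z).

We work with the vertex ordering 0 < 1 < 2 < 3 < 4 < 5 < 6 < 7. The simplices of K, each written with vertices in increasing order, are:

  0-simplices (8): [0], [1], [2], [3], [4], [5], [6], [7]
  1-simplices (12): [0,1], [0,2], [0,3], [0,7], [1,3], [1,7], [2,3], [2,7], [3,7], [4,5], [4,6], [5,6]
  2-simplices (7): [0,1,3], [0,1,7], [0,2,3], [0,2,7], [1,3,7], [2,3,7], [4,5,6]

so the chain groups are C_0 ≅ Z^8, C_1 ≅ Z^12, C_2 ≅ Z^7.

∂_1: C_1 → C_0 maps an edge to its endpoints' difference, ∂[p,q] = q − p. For instance
  ∂[1,3] = [3] − [1].
The resulting 8×12 matrix has rank 6, and its Smith normal form has invariant factors (1,1,1,1,1,1).

∂_2: C_2 → C_1 sends each 2-simplex [p,q,r] to [q,r] − [p,r] + [p,q]. For instance
  ∂[0,2,3] = [2,3] − [0,3] + [0,2],
  ∂[2,3,7] = [3,7] − [2,7] + [2,3].
The resulting 12×7 matrix has rank 6, and its Smith normal form has invariant factors (1,1,1,1,1,1).

Reading off H_k = ker ∂_k / im ∂_{k+1}:

  H_0: rank C_0 − rank ∂_1 = 8 − 6 = 2, and the invariant factors of ∂_1 are all 1, so H_0 ≅ Z^2.
  H_1: rank ker ∂_1 − rank ∂_2 = (12 − 6) − 6 = 0, and the invariant factors of ∂_2 are all 1, so H_1 ≅ 0.
  H_2: rank ker ∂_2 − rank ∂_3 = (7 − 6) − 0 = 1, and there is no ∂_3, so H_2 ≅ Z.

(K is a triangulation of the disjoint union of the 2-simplex and the 2-sphere S^2.)

H_0 = Z^2,  H_1 = 0,  H_2 = Z.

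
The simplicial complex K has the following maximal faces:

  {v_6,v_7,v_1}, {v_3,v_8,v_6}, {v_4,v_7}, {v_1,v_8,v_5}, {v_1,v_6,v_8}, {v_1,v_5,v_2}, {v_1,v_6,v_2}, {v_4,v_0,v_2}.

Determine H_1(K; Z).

We work with the vertex ordering v_0 < v_1 < v_2 < v_3 < v_4 < v_5 < v_6 < v_7 < v_8. The simplices of K, each written with vertices in increasing order, are:

  0-simplices (9): [v_0], [v_1], [v_2], [v_3], [v_4], [v_5], [v_6], [v_7], [v_8]
  1-simplices (16): (16 of them)
  2-simplices (7): [v_0,v_2,v_4], [v_1,v_2,v_5], [v_1,v_2,v_6], [v_1,v_5,v_8], [v_1,v_6,v_7], [v_1,v_6,v_8], [v_3,v_6,v_8]

so the chain groups are C_0 ≅ Z^9, C_1 ≅ Z^16, C_2 ≅ Z^7.

∂_1: C_1 → C_0 is given by ∂[p,q] = [q] − [p].
The resulting 9×16 matrix has rank 8, and its Smith normal form has invariant factors (1,1,1,1,1,1,1,1).

The boundary map ∂_2: C_2 → C_1 sends each 2-simplex [p,q,r] to [q,r] − [p,r] + [p,q]. For instance
  ∂[v_0,v_2,v_4] = [v_2,v_4] − [v_0,v_4] + [v_0,v_2],
  ∂[v_3,v_6,v_8] = [v_6,v_8] − [v_3,v_8] + [v_3,v_6].
This gives a 16×7 integer matrix of rank 7; reducing to Smith normal form yields diagonal entries (1,1,1,1,1,1,1).

Now H_k = ker ∂_k / im ∂_{k+1}, so:

  H_1: rank ker ∂_1 − rank ∂_2 = (16 − 8) − 7 = 1, and the invariant factors of ∂_2 are all 1, so H_1 ≅ Z.

H_1 = Z.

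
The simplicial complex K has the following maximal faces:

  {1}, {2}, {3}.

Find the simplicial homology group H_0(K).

Take the total order 1 < 2 < 3 on the vertex set. Then K (dimension 0) consists of the simplices:

  0-simplices (3): [1], [2], [3]

Hence C_0 ≅ Z^3.

Reading off H_k = ker ∂_k / im ∂_{k+1}:

  H_0: rank C_0 − rank ∂_1 = 3 − 0 = 3, and there is no ∂_1, so H_0 = Z^3.

(K is a triangulation of a set of 3 points.)

H_0 = Z^3.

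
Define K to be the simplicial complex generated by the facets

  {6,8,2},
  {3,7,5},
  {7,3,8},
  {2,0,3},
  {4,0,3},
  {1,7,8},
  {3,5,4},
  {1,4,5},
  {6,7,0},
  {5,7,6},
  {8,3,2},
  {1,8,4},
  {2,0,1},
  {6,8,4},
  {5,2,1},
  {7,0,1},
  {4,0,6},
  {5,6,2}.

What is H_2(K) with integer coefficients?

H_2 ≅ Z.

Order the vertices as 0 < 1 < 2 < 3 < 4 < 5 < 6 < 7 < 8. Listing each simplex with vertices in this order, K has dimension 2 with simplices:

  0-simplices (9): [0], [1], [2], [3], [4], [5], [6], [7], [8]
  1-simplices (27): (27 of them)
  2-simplices (18): [0,1,2], [0,1,7], [0,2,3], [0,3,4], [0,4,6], [0,6,7], [1,2,5], [1,4,5], [1,4,8], [1,7,8], [2,3,8], [2,5,6], [2,6,8], [3,4,5], [3,5,7], [3,7,8], [4,6,8], [5,6,7]

so the chain groups are C_0 ≅ Z^9, C_1 ≅ Z^27, C_2 ≅ Z^18.

The boundary map ∂_1: C_1 → C_0 sends each edge [p,q] (with p < q) to q − p. For instance
  ∂[4,8] = [8] − [4].
The 9×27 boundary matrix has rank 8 and Smith normal form diag(1,1,1,1,1,1,1,1).

Boundary ∂_2: C_2 → C_1 sends each 2-simplex [p,q,r] to [q,r] − [p,r] + [p,q]. For instance
  ∂[4,6,8] = [6,8] − [4,8] + [4,6],
  ∂[0,6,7] = [6,7] − [0,7] + [0,6].
The 27×18 boundary matrix has rank 17 and Smith normal form diag(1,1,1,1,1,1,1,1,1,1,1,1,1,1,1,1,1).

Reading off H_k = ker ∂_k / im ∂_{k+1}:

  H_2: rank ker ∂_2 − rank ∂_3 = (18 − 17) − 0 = 1, and there is no ∂_3, so H_2 = Z.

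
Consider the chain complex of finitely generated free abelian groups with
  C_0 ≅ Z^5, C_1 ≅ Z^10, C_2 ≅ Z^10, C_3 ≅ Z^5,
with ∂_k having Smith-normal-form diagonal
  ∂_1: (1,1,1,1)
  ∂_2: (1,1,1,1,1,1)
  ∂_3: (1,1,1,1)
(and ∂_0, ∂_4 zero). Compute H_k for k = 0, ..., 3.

H_0 = Z,  H_1 = 0,  H_2 = 0,  H_3 = Z.

H_0: b_0 = 5 − 0 − 4 = 1; torsion from ∂_1 factors > 1: none. So H_0 = Z.
H_1: b_1 = 10 − 4 − 6 = 0; torsion from ∂_2 factors > 1: none. So H_1 = 0.
H_2: b_2 = 10 − 6 − 4 = 0; torsion from ∂_3 factors > 1: none. So H_2 = 0.
H_3: b_3 = 5 − 4 − 0 = 1; torsion from ∂_4 factors > 1: none. So H_3 = Z.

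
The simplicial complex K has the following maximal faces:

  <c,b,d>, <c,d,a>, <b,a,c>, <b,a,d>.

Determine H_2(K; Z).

H_2 ≅ Z.

K has 4 vertices, 6 edges, 4 triangles.
rank ∂_2 = 3, rank ∂_3 = 0 ⇒ b_2 = 4 − 3 − 0 = 1. So H_2 ≅ Z.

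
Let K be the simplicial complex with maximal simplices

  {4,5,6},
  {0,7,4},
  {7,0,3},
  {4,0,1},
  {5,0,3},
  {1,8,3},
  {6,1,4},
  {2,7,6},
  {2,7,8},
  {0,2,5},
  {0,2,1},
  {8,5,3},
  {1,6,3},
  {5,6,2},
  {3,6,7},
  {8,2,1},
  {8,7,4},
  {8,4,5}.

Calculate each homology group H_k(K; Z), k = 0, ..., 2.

H_0 = Z,  H_1 = Z^2,  H_2 = Z.

Order the vertices as 0 < 1 < 2 < 3 < 4 < 5 < 6 < 7 < 8. Listing each simplex with vertices in this order, K has dimension 2 with simplices:

  0-simplices (9): [0], [1], [2], [3], [4], [5], [6], [7], [8]
  1-simplices (27): (27 of them)
  2-simplices (18): [0,1,2], [0,1,4], [0,2,5], [0,3,5], [0,3,7], [0,4,7], [1,2,8], [1,3,6], [1,3,8], [1,4,6], [2,5,6], [2,6,7], [2,7,8], [3,5,8], [3,6,7], [4,5,6], [4,5,8], [4,7,8]

Hence C_0 ≅ Z^9, C_1 ≅ Z^27, C_2 ≅ Z^18.

The boundary map ∂_1: C_1 → C_0 is given by ∂[p,q] = [q] − [p]. For instance
  ∂[4,8] = [8] − [4].
The 9×27 boundary matrix has rank 8 and Smith normal form diag(1,1,1,1,1,1,1,1).

∂_2: C_2 → C_1 acts by ∂[p,q,r] = [q,r] − [p,r] + [p,q]. For instance
  ∂[1,3,8] = [3,8] − [1,8] + [1,3],
  ∂[0,1,2] = [1,2] − [0,2] + [0,1].
As a 27×18 matrix over Z this has rank 17, with invariant factors (1,1,1,1,1,1,1,1,1,1,1,1,1,1,1,1,1).

From H_k ≅ ker(∂_k) / im(∂_{k+1}) we obtain:

  H_0: rank C_0 − rank ∂_1 = 9 − 8 = 1, and the invariant factors of ∂_1 are all 1, so H_0 = Z.
  H_1: rank ker ∂_1 − rank ∂_2 = (27 − 8) − 17 = 2, and the invariant factors of ∂_2 are all 1, so H_1 = Z^2.
  H_2: rank ker ∂_2 − rank ∂_3 = (18 − 17) − 0 = 1, and there is no ∂_3, so H_2 = Z.

(K is a triangulation of the torus T^2.)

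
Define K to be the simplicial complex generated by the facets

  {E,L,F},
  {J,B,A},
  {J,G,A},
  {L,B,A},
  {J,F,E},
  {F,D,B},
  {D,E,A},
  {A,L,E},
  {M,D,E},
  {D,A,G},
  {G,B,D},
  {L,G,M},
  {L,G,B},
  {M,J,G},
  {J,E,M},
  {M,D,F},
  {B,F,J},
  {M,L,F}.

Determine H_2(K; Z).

Order the vertices as A < B < D < E < F < G < J < L < M. Listing each simplex with vertices in this order, K has dimension 2 with simplices:

  0-simplices (9): A, B, D, E, F, G, J, L, M
  1-simplices (27): AB, AD, AE, AG, AJ, AL, BD, BF, BG, BJ, BL, DE, DF, DG, DM, EF, EJ, EL, EM, FJ, FL, FM, GJ, GL, GM, JM, LM
  2-simplices (18): ABJ, ABL, ADE, ADG, AEL, AGJ, BDF, BDG, BFJ, BGL, DEM, DFM, EFJ, EFL, EJM, FLM, GJM, GLM

Hence C_0 ≅ Z^9, C_1 ≅ Z^27, C_2 ≅ Z^18.

The boundary map ∂_1: C_1 → C_0 sends each edge [p,q] (with p < q) to q − p. For instance
  ∂BL = L − B.
As a 9×27 matrix over Z this has rank 8, with invariant factors (1,1,1,1,1,1,1,1).

∂_2: C_2 → C_1 maps a triangle to the signed sum of its edges. For instance
  ∂ABJ = BJ − AJ + AB,
  ∂ADE = DE − AE + AD.
This gives a 27×18 integer matrix of rank 18; reducing to Smith normal form yields diagonal entries (1,1,1,1,1,1,1,1,1,1,1,1,1,1,1,1,1,2).

From H_k ≅ ker(∂_k) / im(∂_{k+1}) we obtain:

  H_2: rank ker ∂_2 − rank ∂_3 = (18 − 18) − 0 = 0, and there is no ∂_3, so H_2 ≅ 0.

H_2 = 0.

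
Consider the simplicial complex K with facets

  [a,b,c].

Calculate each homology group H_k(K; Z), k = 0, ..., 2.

H_0 = Z,  H_1 = 0,  H_2 = 0.

K has 3 vertices, 3 edges, 1 triangle.
rank ∂_0 = 0, rank ∂_1 = 2 ⇒ b_0 = 3 − 0 − 2 = 1; all invariant factors of ∂_1 are 1 so no torsion. So H_0 = Z.
rank ∂_1 = 2, rank ∂_2 = 1 ⇒ b_1 = 3 − 2 − 1 = 0; all invariant factors of ∂_2 are 1 so no torsion. So H_1 = 0.
rank ∂_2 = 1, rank ∂_3 = 0 ⇒ b_2 = 1 − 1 − 0 = 0. So H_2 = 0.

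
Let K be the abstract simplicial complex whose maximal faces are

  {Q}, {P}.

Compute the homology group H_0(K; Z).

Order the vertices as P < Q. Listing each simplex with vertices in this order, K has dimension 0 with simplices:

  0-simplices (2): P, Q

Hence C_0 ≅ Z^2.

Now H_k = ker ∂_k / im ∂_{k+1}, so:

  H_0: rank C_0 − rank ∂_1 = 2 − 0 = 2, and there is no ∂_1, so H_0 = Z^2.

(K is a triangulation of a set of 2 points.)

H_0 ≅ Z^2.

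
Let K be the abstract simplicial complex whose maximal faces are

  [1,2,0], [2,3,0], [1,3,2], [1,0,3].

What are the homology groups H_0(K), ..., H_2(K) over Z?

Take the total order 0 < 1 < 2 < 3 on the vertex set. Then K (dimension 2) consists of the simplices:

  0-simplices (4): [0], [1], [2], [3]
  1-simplices (6): [0,1], [0,2], [0,3], [1,2], [1,3], [2,3]
  2-simplices (4): [0,1,2], [0,1,3], [0,2,3], [1,2,3]

giving chain groups C_0 ≅ Z^4, C_1 ≅ Z^6, C_2 ≅ Z^4.

The boundary map ∂_1: C_1 → C_0 sends each edge [p,q] (with p < q) to q − p. For instance
  ∂[0,2] = [2] − [0].
This gives a 4×6 integer matrix of rank 3; reducing to Smith normal form yields diagonal entries (1,1,1).

Boundary ∂_2: C_2 → C_1 acts by ∂[p,q,r] = [q,r] − [p,r] + [p,q]. For instance
  ∂[0,2,3] = [2,3] − [0,3] + [0,2],
  ∂[1,2,3] = [2,3] − [1,3] + [1,2].
As a 6×4 matrix over Z this has rank 3, with invariant factors (1,1,1).

Computing H_k = (kernel of ∂_k) / (image of ∂_{k+1}):

  H_0: rank C_0 − rank ∂_1 = 4 − 3 = 1, and the invariant factors of ∂_1 are all 1, so H_0 = Z.
  H_1: rank ker ∂_1 − rank ∂_2 = (6 − 3) − 3 = 0, and the invariant factors of ∂_2 are all 1, so H_1 = 0.
  H_2: rank ker ∂_2 − rank ∂_3 = (4 − 3) − 0 = 1, and there is no ∂_3, so H_2 = Z.

As a check, the Euler characteristic is 4 − 6 + 4 = 2, which agrees with 1 − 0 + 1 = 2.

H_0 ≅ Z,  H_1 = 0,  H_2 ≅ Z.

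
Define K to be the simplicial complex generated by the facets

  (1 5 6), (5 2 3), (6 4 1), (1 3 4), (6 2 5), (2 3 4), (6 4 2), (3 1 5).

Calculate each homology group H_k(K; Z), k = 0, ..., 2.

We work with the vertex ordering 1 < 2 < 3 < 4 < 5 < 6. The simplices of K, each written with vertices in increasing order, are:

  0-simplices (6): [1], [2], [3], [4], [5], [6]
  1-simplices (12): [1,3], [1,4], [1,5], [1,6], [2,3], [2,4], [2,5], [2,6], [3,4], [3,5], [4,6], [5,6]
  2-simplices (8): [1,3,4], [1,3,5], [1,4,6], [1,5,6], [2,3,4], [2,3,5], [2,4,6], [2,5,6]

so the chain groups are C_0 ≅ Z^6, C_1 ≅ Z^12, C_2 ≅ Z^8.

∂_1: C_1 → C_0 maps an edge to its endpoints' difference, ∂[p,q] = q − p.
The 6×12 boundary matrix has rank 5 and Smith normal form diag(1,1,1,1,1).

Boundary ∂_2: C_2 → C_1 sends each 2-simplex [p,q,r] to [q,r] − [p,r] + [p,q]. For instance
  ∂[1,5,6] = [5,6] − [1,6] + [1,5],
  ∂[2,4,6] = [4,6] − [2,6] + [2,4].
The 12×8 boundary matrix has rank 7 and Smith normal form diag(1,1,1,1,1,1,1).

Computing H_k = (kernel of ∂_k) / (image of ∂_{k+1}):

  H_0: rank C_0 − rank ∂_1 = 6 − 5 = 1, and the invariant factors of ∂_1 are all 1, so H_0 = Z.
  H_1: rank ker ∂_1 − rank ∂_2 = (12 − 5) − 7 = 0, and the invariant factors of ∂_2 are all 1, so H_1 = 0.
  H_2: rank ker ∂_2 − rank ∂_3 = (8 − 7) − 0 = 1, and there is no ∂_3, so H_2 = Z.

As a check, the Euler characteristic is 6 − 12 + 8 = 2, which agrees with 1 − 0 + 1 = 2.

H_0 ≅ Z,  H_1 = 0,  H_2 ≅ Z.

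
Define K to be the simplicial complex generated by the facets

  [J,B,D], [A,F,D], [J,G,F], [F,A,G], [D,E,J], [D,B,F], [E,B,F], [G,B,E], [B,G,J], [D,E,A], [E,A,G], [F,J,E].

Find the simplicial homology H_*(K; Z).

H_0 ≅ Z,  H_1 ≅ Z/2,  H_2 = 0.

Fix the vertex order A < B < D < E < F < G < J and write every simplex with vertices in increasing order. Then dim K = 2 and the simplices of K are:

  0-simplices (7): A, B, D, E, F, G, J
  1-simplices (18): AD, AE, AF, AG, BD, BE, BF, BG, BJ, DE, DF, DJ, EF, EG, EJ, FG, FJ, GJ
  2-simplices (12): ADE, ADF, AEG, AFG, BDF, BDJ, BEF, BEG, BGJ, DEJ, EFJ, FGJ

so the chain groups are C_0 ≅ Z^7, C_1 ≅ Z^18, C_2 ≅ Z^12.

The boundary map ∂_1: C_1 → C_0 is given by ∂[p,q] = [q] − [p]. For instance
  ∂AF = F − A.
This gives a 7×18 integer matrix of rank 6; reducing to Smith normal form yields diagonal entries (1,1,1,1,1,1).

The boundary map ∂_2: C_2 → C_1 sends each 2-simplex [p,q,r] to [q,r] − [p,r] + [p,q]. For instance
  ∂DEJ = EJ − DJ + DE,
  ∂AFG = FG − AG + AF.
The resulting 18×12 matrix has rank 12, and its Smith normal form has invariant factors (1,1,1,1,1,1,1,1,1,1,1,2).

Now H_k = ker ∂_k / im ∂_{k+1}, so:

  H_0: rank C_0 − rank ∂_1 = 7 − 6 = 1, and the invariant factors of ∂_1 are all 1, so H_0 = Z.
  H_1: rank ker ∂_1 − rank ∂_2 = (18 − 6) − 12 = 0, and ∂_2 has invariant factor 2 > 1, so H_1 = Z/2.
  H_2: rank ker ∂_2 − rank ∂_3 = (12 − 12) − 0 = 0, and there is no ∂_3, so H_2 = 0.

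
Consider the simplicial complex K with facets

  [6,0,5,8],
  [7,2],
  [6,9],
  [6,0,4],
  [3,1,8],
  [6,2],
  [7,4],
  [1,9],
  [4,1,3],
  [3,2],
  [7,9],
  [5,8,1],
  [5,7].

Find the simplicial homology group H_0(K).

H_0 = Z.

Fix the vertex order 0 < 1 < 2 < 3 < 4 < 5 < 6 < 7 < 8 < 9 and write every simplex with vertices in increasing order. Then dim K = 3 and the simplices of K are:

  0-simplices (10): [0], [1], [2], [3], [4], [5], [6], [7], [8], [9]
  1-simplices (22): [0,4], [0,5], [0,6], [0,8], [1,3], [1,4], [1,5], [1,8], [1,9], [2,3], [2,6], [2,7], [3,4], [3,8], [4,6], [4,7], [5,6], [5,7], [5,8], [6,8], [6,9], [7,9]
  2-simplices (8): [0,4,6], [0,5,6], [0,5,8], [0,6,8], [1,3,4], [1,3,8], [1,5,8], [5,6,8]
  3-simplices (1): [0,5,6,8]

so the chain groups are C_0 ≅ Z^10, C_1 ≅ Z^22, C_2 ≅ Z^8, C_3 ≅ Z^1.

The boundary map ∂_1: C_1 → C_0 sends each edge [p,q] (with p < q) to q − p.
The resulting 10×22 matrix has rank 9, and its Smith normal form has invariant factors (1,1,1,1,1,1,1,1,1).

Boundary ∂_2: C_2 → C_1 maps a triangle to the signed sum of its edges. For instance
  ∂[1,3,4] = [3,4] − [1,4] + [1,3],
  ∂[0,6,8] = [6,8] − [0,8] + [0,6].
This gives a 22×8 integer matrix of rank 7; reducing to Smith normal form yields diagonal entries (1,1,1,1,1,1,1).

The boundary map ∂_3: C_3 → C_2 sends each 3-simplex σ to the alternating sum Σ_i (−1)^i (σ with its i-th vertex removed). For instance
  ∂[0,5,6,8] = [5,6,8] − [0,6,8] + [0,5,8] − [0,5,6].
The resulting 8×1 matrix has rank 1, and its Smith normal form has invariant factors (1).

Computing H_k = (kernel of ∂_k) / (image of ∂_{k+1}):

  H_0: rank C_0 − rank ∂_1 = 10 − 9 = 1, and the invariant factors of ∂_1 are all 1, so H_0 = Z.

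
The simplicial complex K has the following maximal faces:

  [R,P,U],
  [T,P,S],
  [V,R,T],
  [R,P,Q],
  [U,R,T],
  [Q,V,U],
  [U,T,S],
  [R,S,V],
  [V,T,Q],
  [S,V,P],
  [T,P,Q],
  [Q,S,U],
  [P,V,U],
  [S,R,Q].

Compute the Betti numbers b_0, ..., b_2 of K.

b_0 = 1, b_1 = 2, b_2 = 1.

Take the total order P < Q < R < S < T < U < V on the vertex set. Then K (dimension 2) consists of the simplices:

  0-simplices (7): P, Q, R, S, T, U, V
  1-simplices (21): PQ, PR, PS, PT, PU, PV, QR, QS, QT, QU, QV, RS, RT, RU, RV, ST, SU, SV, TU, TV, UV
  2-simplices (14): PQR, PQT, PRU, PST, PSV, PUV, QRS, QSU, QTV, QUV, RSV, RTU, RTV, STU

Hence C_0 ≅ Z^7, C_1 ≅ Z^21, C_2 ≅ Z^14.

The boundary map ∂_1: C_1 → C_0 sends each edge [p,q] (with p < q) to q − p.
The resulting 7×21 matrix has rank 6, and its Smith normal form has invariant factors (1,1,1,1,1,1).

Boundary ∂_2: C_2 → C_1 acts by ∂[p,q,r] = [q,r] − [p,r] + [p,q]. For instance
  ∂RTU = TU − RU + RT,
  ∂PST = ST − PT + PS.
The 21×14 boundary matrix has rank 13 and Smith normal form diag(1,1,1,1,1,1,1,1,1,1,1,1,1).

From H_k ≅ ker(∂_k) / im(∂_{k+1}) we obtain:

  H_0: rank C_0 − rank ∂_1 = 7 − 6 = 1, and the invariant factors of ∂_1 are all 1, so H_0 ≅ Z.
  H_1: rank ker ∂_1 − rank ∂_2 = (21 − 6) − 13 = 2, and the invariant factors of ∂_2 are all 1, so H_1 ≅ Z^2.
  H_2: rank ker ∂_2 − rank ∂_3 = (14 − 13) − 0 = 1, and there is no ∂_3, so H_2 ≅ Z.

Hence the Betti numbers are b_0 = 1, b_1 = 2, b_2 = 1.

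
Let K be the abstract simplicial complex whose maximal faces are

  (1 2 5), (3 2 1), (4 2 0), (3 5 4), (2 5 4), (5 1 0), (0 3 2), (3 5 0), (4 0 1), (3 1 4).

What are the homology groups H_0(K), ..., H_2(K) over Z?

H_0 = Z,  H_1 = Z/2,  H_2 = 0.

We work with the vertex ordering 0 < 1 < 2 < 3 < 4 < 5. The simplices of K, each written with vertices in increasing order, are:

  0-simplices (6): [0], [1], [2], [3], [4], [5]
  1-simplices (15): [0,1], [0,2], [0,3], [0,4], [0,5], [1,2], [1,3], [1,4], [1,5], [2,3], [2,4], [2,5], [3,4], [3,5], [4,5]
  2-simplices (10): [0,1,4], [0,1,5], [0,2,3], [0,2,4], [0,3,5], [1,2,3], [1,2,5], [1,3,4], [2,4,5], [3,4,5]

so the chain groups are C_0 ≅ Z^6, C_1 ≅ Z^15, C_2 ≅ Z^10.

The boundary map ∂_1: C_1 → C_0 sends each edge [p,q] (with p < q) to q − p. For instance
  ∂[3,5] = [5] − [3].
The 6×15 boundary matrix has rank 5 and Smith normal form diag(1,1,1,1,1).

The boundary map ∂_2: C_2 → C_1 acts by ∂[p,q,r] = [q,r] − [p,r] + [p,q]. For instance
  ∂[0,2,3] = [2,3] − [0,3] + [0,2],
  ∂[0,1,4] = [1,4] − [0,4] + [0,1].
As a 15×10 matrix over Z this has rank 10, with invariant factors (1,1,1,1,1,1,1,1,1,2).

From H_k ≅ ker(∂_k) / im(∂_{k+1}) we obtain:

  H_0: rank C_0 − rank ∂_1 = 6 − 5 = 1, and the invariant factors of ∂_1 are all 1, so H_0 ≅ Z.
  H_1: rank ker ∂_1 − rank ∂_2 = (15 − 5) − 10 = 0, and ∂_2 has invariant factor 2 > 1, so H_1 ≅ Z/2.
  H_2: rank ker ∂_2 − rank ∂_3 = (10 − 10) − 0 = 0, and there is no ∂_3, so H_2 ≅ 0.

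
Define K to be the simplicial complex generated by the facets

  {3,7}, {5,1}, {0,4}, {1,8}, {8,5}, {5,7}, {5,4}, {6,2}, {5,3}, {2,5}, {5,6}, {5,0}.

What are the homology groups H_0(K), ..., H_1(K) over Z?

H_0 = Z,  H_1 = Z^4.

Take the total order 0 < 1 < 2 < 3 < 4 < 5 < 6 < 7 < 8 on the vertex set. Then K (dimension 1) consists of the simplices:

  0-simplices (9): [0], [1], [2], [3], [4], [5], [6], [7], [8]
  1-simplices (12): [0,4], [0,5], [1,5], [1,8], [2,5], [2,6], [3,5], [3,7], [4,5], [5,6], [5,7], [5,8]

Hence C_0 ≅ Z^9, C_1 ≅ Z^12.

The boundary map ∂_1: C_1 → C_0 is given by ∂[p,q] = [q] − [p].
The resulting 9×12 matrix has rank 8, and its Smith normal form has invariant factors (1,1,1,1,1,1,1,1).

Now H_k = ker ∂_k / im ∂_{k+1}, so:

  H_0: rank C_0 − rank ∂_1 = 9 − 8 = 1, and the invariant factors of ∂_1 are all 1, so H_0 = Z.
  H_1: rank ker ∂_1 − rank ∂_2 = (12 − 8) − 0 = 4, and there is no ∂_2, so H_1 = Z^4.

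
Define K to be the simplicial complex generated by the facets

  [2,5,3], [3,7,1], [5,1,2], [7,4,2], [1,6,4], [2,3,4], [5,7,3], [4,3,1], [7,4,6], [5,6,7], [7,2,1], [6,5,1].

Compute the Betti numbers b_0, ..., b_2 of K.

Fix the vertex order 1 < 2 < 3 < 4 < 5 < 6 < 7 and write every simplex with vertices in increasing order. Then dim K = 2 and the simplices of K are:

  0-simplices (7): [1], [2], [3], [4], [5], [6], [7]
  1-simplices (18): [1,2], [1,3], [1,4], [1,5], [1,6], [1,7], [2,3], [2,4], [2,5], [2,7], [3,4], [3,5], [3,7], [4,6], [4,7], [5,6], [5,7], [6,7]
  2-simplices (12): [1,2,5], [1,2,7], [1,3,4], [1,3,7], [1,4,6], [1,5,6], [2,3,4], [2,3,5], [2,4,7], [3,5,7], [4,6,7], [5,6,7]

so the chain groups are C_0 ≅ Z^7, C_1 ≅ Z^18, C_2 ≅ Z^12.

Boundary ∂_1: C_1 → C_0 is given by ∂[p,q] = [q] − [p]. For instance
  ∂[3,7] = [7] − [3].
As a 7×18 matrix over Z this has rank 6, with invariant factors (1,1,1,1,1,1).

Boundary ∂_2: C_2 → C_1 maps a triangle to the signed sum of its edges. For instance
  ∂[5,6,7] = [6,7] − [5,7] + [5,6],
  ∂[2,3,4] = [3,4] − [2,4] + [2,3].
The 18×12 boundary matrix has rank 12 and Smith normal form diag(1,1,1,1,1,1,1,1,1,1,1,2).

From H_k ≅ ker(∂_k) / im(∂_{k+1}) we obtain:

  H_0: rank C_0 − rank ∂_1 = 7 − 6 = 1, and the invariant factors of ∂_1 are all 1, so H_0 ≅ Z.
  H_1: rank ker ∂_1 − rank ∂_2 = (18 − 6) − 12 = 0, and ∂_2 has invariant factor 2 > 1, so H_1 ≅ Z/2Z.
  H_2: rank ker ∂_2 − rank ∂_3 = (12 − 12) − 0 = 0, and there is no ∂_3, so H_2 ≅ 0.

(K is a triangulation of the real projective plane RP^2.)

Hence the Betti numbers are b_0 = 1, b_1 = 0, b_2 = 0.

b_0 = 1, b_1 = 0, b_2 = 0.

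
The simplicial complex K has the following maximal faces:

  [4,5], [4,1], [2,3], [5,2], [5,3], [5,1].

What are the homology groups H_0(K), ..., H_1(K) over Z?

H_0 ≅ Z,  H_1 ≅ Z^2.

Order the vertices as 1 < 2 < 3 < 4 < 5. Listing each simplex with vertices in this order, K has dimension 1 with simplices:

  0-simplices (5): [1], [2], [3], [4], [5]
  1-simplices (6): [1,4], [1,5], [2,3], [2,5], [3,5], [4,5]

giving chain groups C_0 ≅ Z^5, C_1 ≅ Z^6.

Boundary ∂_1: C_1 → C_0 sends each edge [p,q] (with p < q) to q − p.
This gives a 5×6 integer matrix of rank 4; reducing to Smith normal form yields diagonal entries (1,1,1,1).

Computing H_k = (kernel of ∂_k) / (image of ∂_{k+1}):

  H_0: rank C_0 − rank ∂_1 = 5 − 4 = 1, and the invariant factors of ∂_1 are all 1, so H_0 ≅ Z.
  H_1: rank ker ∂_1 − rank ∂_2 = (6 − 4) − 0 = 2, and there is no ∂_2, so H_1 ≅ Z^2.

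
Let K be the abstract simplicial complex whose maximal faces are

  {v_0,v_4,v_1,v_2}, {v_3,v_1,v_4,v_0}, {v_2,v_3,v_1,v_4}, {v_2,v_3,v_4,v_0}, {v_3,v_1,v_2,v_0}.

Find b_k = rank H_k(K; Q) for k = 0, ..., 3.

b_0 = 1, b_1 = 0, b_2 = 0, b_3 = 1.

Take the total order v_0 < v_1 < v_2 < v_3 < v_4 on the vertex set. Then K (dimension 3) consists of the simplices:

  0-simplices (5): [v_0], [v_1], [v_2], [v_3], [v_4]
  1-simplices (10): [v_0,v_1], [v_0,v_2], [v_0,v_3], [v_0,v_4], [v_1,v_2], [v_1,v_3], [v_1,v_4], [v_2,v_3], [v_2,v_4], [v_3,v_4]
  2-simplices (10): [v_0,v_1,v_2], [v_0,v_1,v_3], [v_0,v_1,v_4], [v_0,v_2,v_3], [v_0,v_2,v_4], [v_0,v_3,v_4], [v_1,v_2,v_3], [v_1,v_2,v_4], [v_1,v_3,v_4], [v_2,v_3,v_4]
  3-simplices (5): [v_0,v_1,v_2,v_3], [v_0,v_1,v_2,v_4], [v_0,v_1,v_3,v_4], [v_0,v_2,v_3,v_4], [v_1,v_2,v_3,v_4]

giving chain groups C_0 ≅ Z^5, C_1 ≅ Z^10, C_2 ≅ Z^10, C_3 ≅ Z^5.

∂_1: C_1 → C_0 sends each edge [p,q] (with p < q) to q − p. For instance
  ∂[v_1,v_2] = [v_2] − [v_1].
The 5×10 boundary matrix has rank 4 and Smith normal form diag(1,1,1,1).

Boundary ∂_2: C_2 → C_1 sends each 2-simplex [p,q,r] to [q,r] − [p,r] + [p,q]. For instance
  ∂[v_1,v_2,v_4] = [v_2,v_4] − [v_1,v_4] + [v_1,v_2],
  ∂[v_0,v_2,v_3] = [v_2,v_3] − [v_0,v_3] + [v_0,v_2].
This gives a 10×10 integer matrix of rank 6; reducing to Smith normal form yields diagonal entries (1,1,1,1,1,1).

The boundary map ∂_3: C_3 → C_2 sends each 3-simplex σ to the alternating sum Σ_i (−1)^i (σ with its i-th vertex removed). For instance
  ∂[v_0,v_1,v_2,v_4] = [v_1,v_2,v_4] − [v_0,v_2,v_4] + [v_0,v_1,v_4] − [v_0,v_1,v_2],
  ∂[v_0,v_1,v_2,v_3] = [v_1,v_2,v_3] − [v_0,v_2,v_3] + [v_0,v_1,v_3] − [v_0,v_1,v_2].
As a 10×5 matrix over Z this has rank 4, with invariant factors (1,1,1,1).

Reading off H_k = ker ∂_k / im ∂_{k+1}:

  H_0: rank C_0 − rank ∂_1 = 5 − 4 = 1, and the invariant factors of ∂_1 are all 1, so H_0 ≅ Z.
  H_1: rank ker ∂_1 − rank ∂_2 = (10 − 4) − 6 = 0, and the invariant factors of ∂_2 are all 1, so H_1 ≅ 0.
  H_2: rank ker ∂_2 − rank ∂_3 = (10 − 6) − 4 = 0, and the invariant factors of ∂_3 are all 1, so H_2 ≅ 0.
  H_3: rank ker ∂_3 − rank ∂_4 = (5 − 4) − 0 = 1, and there is no ∂_4, so H_3 ≅ Z.

As a check, the Euler characteristic is 5 − 10 + 10 − 5 = 0, which agrees with 1 − 0 + 0 − 1 = 0.

Hence the Betti numbers are b_0 = 1, b_1 = 0, b_2 = 0, b_3 = 1.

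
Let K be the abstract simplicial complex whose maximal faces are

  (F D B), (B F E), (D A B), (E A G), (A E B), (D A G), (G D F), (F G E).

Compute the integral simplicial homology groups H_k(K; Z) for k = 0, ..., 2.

Take the total order A < B < D < E < F < G on the vertex set. Then K (dimension 2) consists of the simplices:

  0-simplices (6): A, B, D, E, F, G
  1-simplices (12): AB, AD, AE, AG, BD, BE, BF, DF, DG, EF, EG, FG
  2-simplices (8): ABD, ABE, ADG, AEG, BDF, BEF, DFG, EFG

giving chain groups C_0 ≅ Z^6, C_1 ≅ Z^12, C_2 ≅ Z^8.

Boundary ∂_1: C_1 → C_0 maps an edge to its endpoints' difference, ∂[p,q] = q − p.
The resulting 6×12 matrix has rank 5, and its Smith normal form has invariant factors (1,1,1,1,1).

∂_2: C_2 → C_1 acts by ∂[p,q,r] = [q,r] − [p,r] + [p,q]. For instance
  ∂BEF = EF − BF + BE,
  ∂ADG = DG − AG + AD.
The resulting 12×8 matrix has rank 7, and its Smith normal form has invariant factors (1,1,1,1,1,1,1).

Computing H_k = (kernel of ∂_k) / (image of ∂_{k+1}):

  H_0: rank C_0 − rank ∂_1 = 6 − 5 = 1, and the invariant factors of ∂_1 are all 1, so H_0 = Z.
  H_1: rank ker ∂_1 − rank ∂_2 = (12 − 5) − 7 = 0, and the invariant factors of ∂_2 are all 1, so H_1 = 0.
  H_2: rank ker ∂_2 − rank ∂_3 = (8 − 7) − 0 = 1, and there is no ∂_3, so H_2 = Z.

(K is a triangulation of the 2-sphere S^2.)

H_0 ≅ Z,  H_1 = 0,  H_2 ≅ Z.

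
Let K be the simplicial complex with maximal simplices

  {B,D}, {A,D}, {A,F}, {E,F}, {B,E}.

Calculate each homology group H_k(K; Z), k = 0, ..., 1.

H_0 ≅ Z,  H_1 ≅ Z.

Take the total order A < B < D < E < F on the vertex set. Then K (dimension 1) consists of the simplices:

  0-simplices (5): A, B, D, E, F
  1-simplices (5): AD, AF, BD, BE, EF

so the chain groups are C_0 ≅ Z^5, C_1 ≅ Z^5.

Boundary ∂_1: C_1 → C_0 is given by ∂[p,q] = [q] − [p]. For instance
  ∂EF = F − E.
As a 5×5 matrix over Z this has rank 4, with invariant factors (1,1,1,1).

Computing H_k = (kernel of ∂_k) / (image of ∂_{k+1}):

  H_0: rank C_0 − rank ∂_1 = 5 − 4 = 1, and the invariant factors of ∂_1 are all 1, so H_0 = Z.
  H_1: rank ker ∂_1 − rank ∂_2 = (5 − 4) − 0 = 1, and there is no ∂_2, so H_1 = Z.

As a check, the Euler characteristic is 5 − 5 = 0, which agrees with 1 − 1 = 0.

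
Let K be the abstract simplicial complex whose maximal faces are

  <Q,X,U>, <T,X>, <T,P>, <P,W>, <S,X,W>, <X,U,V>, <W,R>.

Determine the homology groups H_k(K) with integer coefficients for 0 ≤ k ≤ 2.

H_0 ≅ Z,  H_1 ≅ Z,  H_2 = 0.

Order the vertices as P < Q < R < S < T < U < V < W < X. Listing each simplex with vertices in this order, K has dimension 2 with simplices:

  0-simplices (9): P, Q, R, S, T, U, V, W, X
  1-simplices (12): PT, PW, QU, QX, RW, SW, SX, TX, UV, UX, VX, WX
  2-simplices (3): QUX, SWX, UVX

so the chain groups are C_0 ≅ Z^9, C_1 ≅ Z^12, C_2 ≅ Z^3.

∂_1: C_1 → C_0 maps an edge to its endpoints' difference, ∂[p,q] = q − p. For instance
  ∂TX = X − T.
The resulting 9×12 matrix has rank 8, and its Smith normal form has invariant factors (1,1,1,1,1,1,1,1).

∂_2: C_2 → C_1 acts by ∂[p,q,r] = [q,r] − [p,r] + [p,q]. For instance
  ∂UVX = VX − UX + UV,
  ∂QUX = UX − QX + QU.
This gives a 12×3 integer matrix of rank 3; reducing to Smith normal form yields diagonal entries (1,1,1).

Now H_k = ker ∂_k / im ∂_{k+1}, so:

  H_0: rank C_0 − rank ∂_1 = 9 − 8 = 1, and the invariant factors of ∂_1 are all 1, so H_0 ≅ Z.
  H_1: rank ker ∂_1 − rank ∂_2 = (12 − 8) − 3 = 1, and the invariant factors of ∂_2 are all 1, so H_1 ≅ Z.
  H_2: rank ker ∂_2 − rank ∂_3 = (3 − 3) − 0 = 0, and there is no ∂_3, so H_2 ≅ 0.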